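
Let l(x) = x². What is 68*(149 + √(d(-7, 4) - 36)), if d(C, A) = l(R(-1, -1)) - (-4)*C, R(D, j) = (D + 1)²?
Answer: 10132 + 544*I ≈ 10132.0 + 544.0*I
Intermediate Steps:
R(D, j) = (1 + D)²
d(C, A) = 4*C (d(C, A) = ((1 - 1)²)² - (-4)*C = (0²)² + 4*C = 0² + 4*C = 0 + 4*C = 4*C)
68*(149 + √(d(-7, 4) - 36)) = 68*(149 + √(4*(-7) - 36)) = 68*(149 + √(-28 - 36)) = 68*(149 + √(-64)) = 68*(149 + 8*I) = 10132 + 544*I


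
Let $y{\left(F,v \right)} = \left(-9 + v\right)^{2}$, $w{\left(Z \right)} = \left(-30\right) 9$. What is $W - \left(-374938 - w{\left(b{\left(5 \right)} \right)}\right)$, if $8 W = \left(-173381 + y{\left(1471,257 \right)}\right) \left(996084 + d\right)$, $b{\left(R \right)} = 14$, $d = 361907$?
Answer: $- \frac{151924961763}{8} \approx -1.8991 \cdot 10^{10}$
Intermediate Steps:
$w{\left(Z \right)} = -270$
$W = - \frac{151927959107}{8}$ ($W = \frac{\left(-173381 + \left(-9 + 257\right)^{2}\right) \left(996084 + 361907\right)}{8} = \frac{\left(-173381 + 248^{2}\right) 1357991}{8} = \frac{\left(-173381 + 61504\right) 1357991}{8} = \frac{\left(-111877\right) 1357991}{8} = \frac{1}{8} \left(-151927959107\right) = - \frac{151927959107}{8} \approx -1.8991 \cdot 10^{10}$)
$W - \left(-374938 - w{\left(b{\left(5 \right)} \right)}\right) = - \frac{151927959107}{8} - \left(-374938 - -270\right) = - \frac{151927959107}{8} - \left(-374938 + 270\right) = - \frac{151927959107}{8} - -374668 = - \frac{151927959107}{8} + 374668 = - \frac{151924961763}{8}$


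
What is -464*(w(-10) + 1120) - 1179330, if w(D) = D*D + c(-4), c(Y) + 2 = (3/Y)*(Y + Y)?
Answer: -1747266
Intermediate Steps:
c(Y) = 4 (c(Y) = -2 + (3/Y)*(Y + Y) = -2 + (3/Y)*(2*Y) = -2 + 6 = 4)
w(D) = 4 + D**2 (w(D) = D*D + 4 = D**2 + 4 = 4 + D**2)
-464*(w(-10) + 1120) - 1179330 = -464*((4 + (-10)**2) + 1120) - 1179330 = -464*((4 + 100) + 1120) - 1179330 = -464*(104 + 1120) - 1179330 = -464*1224 - 1179330 = -567936 - 1179330 = -1747266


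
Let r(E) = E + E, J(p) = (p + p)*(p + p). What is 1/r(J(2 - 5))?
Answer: 1/72 ≈ 0.013889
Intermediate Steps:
J(p) = 4*p² (J(p) = (2*p)*(2*p) = 4*p²)
r(E) = 2*E
1/r(J(2 - 5)) = 1/(2*(4*(2 - 5)²)) = 1/(2*(4*(-3)²)) = 1/(2*(4*9)) = 1/(2*36) = 1/72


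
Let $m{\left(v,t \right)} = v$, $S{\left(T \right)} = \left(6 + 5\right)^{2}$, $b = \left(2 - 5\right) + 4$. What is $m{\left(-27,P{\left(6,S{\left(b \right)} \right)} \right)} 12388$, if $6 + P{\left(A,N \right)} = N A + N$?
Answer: $-334476$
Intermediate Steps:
$b = 1$ ($b = -3 + 4 = 1$)
$S{\left(T \right)} = 121$ ($S{\left(T \right)} = 11^{2} = 121$)
$P{\left(A,N \right)} = -6 + N + A N$ ($P{\left(A,N \right)} = -6 + \left(N A + N\right) = -6 + \left(A N + N\right) = -6 + \left(N + A N\right) = -6 + N + A N$)
$m{\left(-27,P{\left(6,S{\left(b \right)} \right)} \right)} 12388 = \left(-27\right) 12388 = -334476$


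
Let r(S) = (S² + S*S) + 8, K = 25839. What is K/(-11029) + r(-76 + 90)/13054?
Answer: -166445353/71986283 ≈ -2.3122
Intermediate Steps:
r(S) = 8 + 2*S² (r(S) = (S² + S²) + 8 = 2*S² + 8 = 8 + 2*S²)
K/(-11029) + r(-76 + 90)/13054 = 25839/(-11029) + (8 + 2*(-76 + 90)²)/13054 = 25839*(-1/11029) + (8 + 2*14²)*(1/13054) = -25839/11029 + (8 + 2*196)*(1/13054) = -25839/11029 + (8 + 392)*(1/13054) = -25839/11029 + 400*(1/13054) = -25839/11029 + 200/6527 = -166445353/71986283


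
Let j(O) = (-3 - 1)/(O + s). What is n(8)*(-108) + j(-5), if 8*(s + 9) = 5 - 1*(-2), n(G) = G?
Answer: -90688/105 ≈ -863.70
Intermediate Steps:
s = -65/8 (s = -9 + (5 - 1*(-2))/8 = -9 + (5 + 2)/8 = -9 + (1/8)*7 = -9 + 7/8 = -65/8 ≈ -8.1250)
j(O) = -4/(-65/8 + O) (j(O) = (-3 - 1)/(O - 65/8) = -4/(-65/8 + O))
n(8)*(-108) + j(-5) = 8*(-108) - 32/(-65 + 8*(-5)) = -864 - 32/(-65 - 40) = -864 - 32/(-105) = -864 - 32*(-1/105) = -864 + 32/105 = -90688/105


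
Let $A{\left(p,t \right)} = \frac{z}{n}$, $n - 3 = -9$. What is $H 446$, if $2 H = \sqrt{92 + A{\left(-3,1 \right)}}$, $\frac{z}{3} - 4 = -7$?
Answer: $\frac{223 \sqrt{374}}{2} \approx 2156.3$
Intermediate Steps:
$n = -6$ ($n = 3 - 9 = -6$)
$z = -9$ ($z = 12 + 3 \left(-7\right) = 12 - 21 = -9$)
$A{\left(p,t \right)} = \frac{3}{2}$ ($A{\left(p,t \right)} = - \frac{9}{-6} = \left(-9\right) \left(- \frac{1}{6}\right) = \frac{3}{2}$)
$H = \frac{\sqrt{374}}{4}$ ($H = \frac{\sqrt{92 + \frac{3}{2}}}{2} = \frac{\sqrt{\frac{187}{2}}}{2} = \frac{\frac{1}{2} \sqrt{374}}{2} = \frac{\sqrt{374}}{4} \approx 4.8348$)
$H 446 = \frac{\sqrt{374}}{4} \cdot 446 = \frac{223 \sqrt{374}}{2}$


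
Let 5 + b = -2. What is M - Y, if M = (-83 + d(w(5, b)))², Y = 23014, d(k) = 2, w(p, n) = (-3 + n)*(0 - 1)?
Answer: -16453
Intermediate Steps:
b = -7 (b = -5 - 2 = -7)
w(p, n) = 3 - n (w(p, n) = (-3 + n)*(-1) = 3 - n)
M = 6561 (M = (-83 + 2)² = (-81)² = 6561)
M - Y = 6561 - 1*23014 = 6561 - 23014 = -16453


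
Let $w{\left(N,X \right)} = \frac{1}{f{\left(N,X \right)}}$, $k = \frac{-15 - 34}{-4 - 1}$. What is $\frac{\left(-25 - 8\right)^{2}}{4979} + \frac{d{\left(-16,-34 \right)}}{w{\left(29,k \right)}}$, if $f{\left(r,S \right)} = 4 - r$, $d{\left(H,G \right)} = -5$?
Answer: $\frac{623464}{4979} \approx 125.22$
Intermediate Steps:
$k = \frac{49}{5}$ ($k = - \frac{49}{-5} = \left(-49\right) \left(- \frac{1}{5}\right) = \frac{49}{5} \approx 9.8$)
$w{\left(N,X \right)} = \frac{1}{4 - N}$
$\frac{\left(-25 - 8\right)^{2}}{4979} + \frac{d{\left(-16,-34 \right)}}{w{\left(29,k \right)}} = \frac{\left(-25 - 8\right)^{2}}{4979} - \frac{5}{\left(-1\right) \frac{1}{-4 + 29}} = \left(-33\right)^{2} \cdot \frac{1}{4979} - \frac{5}{\left(-1\right) \frac{1}{25}} = 1089 \cdot \frac{1}{4979} - \frac{5}{\left(-1\right) \frac{1}{25}} = \frac{1089}{4979} - \frac{5}{- \frac{1}{25}} = \frac{1089}{4979} - -125 = \frac{1089}{4979} + 125 = \frac{623464}{4979}$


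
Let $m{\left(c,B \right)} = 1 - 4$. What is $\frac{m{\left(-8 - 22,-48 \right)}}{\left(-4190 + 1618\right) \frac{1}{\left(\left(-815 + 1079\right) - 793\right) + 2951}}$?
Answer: $\frac{3633}{1286} \approx 2.825$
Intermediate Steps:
$m{\left(c,B \right)} = -3$ ($m{\left(c,B \right)} = 1 - 4 = -3$)
$\frac{m{\left(-8 - 22,-48 \right)}}{\left(-4190 + 1618\right) \frac{1}{\left(\left(-815 + 1079\right) - 793\right) + 2951}} = - \frac{3}{\left(-4190 + 1618\right) \frac{1}{\left(\left(-815 + 1079\right) - 793\right) + 2951}} = - \frac{3}{\left(-2572\right) \frac{1}{\left(264 - 793\right) + 2951}} = - \frac{3}{\left(-2572\right) \frac{1}{-529 + 2951}} = - \frac{3}{\left(-2572\right) \frac{1}{2422}} = - \frac{3}{- \frac{1286}{1211}} = \left(-3\right) \left(- \frac{1211}{1286}\right) = \frac{3633}{1286}$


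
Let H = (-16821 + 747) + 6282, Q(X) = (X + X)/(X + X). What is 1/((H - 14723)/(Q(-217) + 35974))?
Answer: -7195/4903 ≈ -1.4675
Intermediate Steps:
Q(X) = 1 (Q(X) = (2*X)/((2*X)) = (2*X)*(1/(2*X)) = 1)
H = -9792 (H = -16074 + 6282 = -9792)
1/((H - 14723)/(Q(-217) + 35974)) = 1/((-9792 - 14723)/(1 + 35974)) = 1/(-24515/35975) = 1/(-24515*1/35975) = 1/(-4903/7195) = -7195/4903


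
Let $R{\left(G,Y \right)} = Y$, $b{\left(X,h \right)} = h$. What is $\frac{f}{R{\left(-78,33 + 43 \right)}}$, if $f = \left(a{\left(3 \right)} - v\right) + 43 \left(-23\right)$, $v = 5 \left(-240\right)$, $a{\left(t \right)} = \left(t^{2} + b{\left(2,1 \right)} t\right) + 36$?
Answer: $\frac{259}{76} \approx 3.4079$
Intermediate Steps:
$a{\left(t \right)} = 36 + t + t^{2}$ ($a{\left(t \right)} = \left(t^{2} + 1 t\right) + 36 = \left(t^{2} + t\right) + 36 = \left(t + t^{2}\right) + 36 = 36 + t + t^{2}$)
$v = -1200$
$f = 259$ ($f = \left(\left(36 + 3 + 3^{2}\right) - -1200\right) + 43 \left(-23\right) = \left(\left(36 + 3 + 9\right) + 1200\right) - 989 = \left(48 + 1200\right) - 989 = 1248 - 989 = 259$)
$\frac{f}{R{\left(-78,33 + 43 \right)}} = \frac{259}{33 + 43} = \frac{259}{76}$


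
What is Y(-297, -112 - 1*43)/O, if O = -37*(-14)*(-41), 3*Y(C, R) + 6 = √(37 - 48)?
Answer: 1/10619 - I*√11/63714 ≈ 9.4171e-5 - 5.2055e-5*I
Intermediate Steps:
Y(C, R) = -2 + I*√11/3 (Y(C, R) = -2 + √(37 - 48)/3 = -2 + √(-11)/3 = -2 + (I*√11)/3 = -2 + I*√11/3)
O = -21238 (O = 518*(-41) = -21238)
Y(-297, -112 - 1*43)/O = (-2 + I*√11/3)/(-21238) = (-2 + I*√11/3)*(-1/21238) = 1/10619 - I*√11/63714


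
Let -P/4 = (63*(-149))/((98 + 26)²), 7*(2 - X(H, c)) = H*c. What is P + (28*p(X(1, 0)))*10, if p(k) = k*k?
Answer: 4314667/3844 ≈ 1122.4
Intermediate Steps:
X(H, c) = 2 - H*c/7
p(k) = k²
P = 9387/3844 (P = -4*63*(-149)/((98 + 26)²) = -(-37548)/(124²) = -(-37548)/15376 = -4*(-9387/15376) = 9387/3844 ≈ 2.4420)
P + (28*p(X(1, 0)))*10 = 9387/3844 + (28*(2 - ⅐*1*0)²)*10 = 9387/3844 + (28*(2 + 0)²)*10 = 9387/3844 + (28*2²)*10 = 9387/3844 + (28*4)*10 = 9387/3844 + 112*10 = 9387/3844 + 1120 = 4314667/3844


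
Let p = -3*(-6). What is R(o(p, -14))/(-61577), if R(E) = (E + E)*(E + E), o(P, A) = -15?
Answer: -900/61577 ≈ -0.014616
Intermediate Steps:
p = 18
R(E) = 4*E² (R(E) = (2*E)*(2*E) = 4*E²)
R(o(p, -14))/(-61577) = (4*(-15)²)/(-61577) = (4*225)*(-1/61577) = 900*(-1/61577) = -900/61577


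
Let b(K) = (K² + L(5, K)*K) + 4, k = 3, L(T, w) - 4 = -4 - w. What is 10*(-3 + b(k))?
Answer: 10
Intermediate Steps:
L(T, w) = -w (L(T, w) = 4 + (-4 - w) = -w)
b(K) = 4 (b(K) = (K² + (-K)*K) + 4 = (K² - K²) + 4 = 0 + 4 = 4)
10*(-3 + b(k)) = 10*(-3 + 4) = 10*1 = 10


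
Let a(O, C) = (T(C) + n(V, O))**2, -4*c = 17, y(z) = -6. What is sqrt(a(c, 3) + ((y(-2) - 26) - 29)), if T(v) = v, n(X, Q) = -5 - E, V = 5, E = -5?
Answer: 2*I*sqrt(13) ≈ 7.2111*I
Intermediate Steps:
c = -17/4 (c = -1/4*17 = -17/4 ≈ -4.2500)
n(X, Q) = 0 (n(X, Q) = -5 - 1*(-5) = -5 + 5 = 0)
a(O, C) = C**2 (a(O, C) = (C + 0)**2 = C**2)
sqrt(a(c, 3) + ((y(-2) - 26) - 29)) = sqrt(3**2 + ((-6 - 26) - 29)) = sqrt(9 + (-32 - 29)) = sqrt(9 - 61) = sqrt(-52) = 2*I*sqrt(13)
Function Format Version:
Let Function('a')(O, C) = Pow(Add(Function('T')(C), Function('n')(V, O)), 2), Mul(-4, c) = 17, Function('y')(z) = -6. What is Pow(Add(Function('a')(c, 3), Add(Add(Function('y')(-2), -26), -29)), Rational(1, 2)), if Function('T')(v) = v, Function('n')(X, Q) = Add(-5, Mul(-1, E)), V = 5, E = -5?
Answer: Mul(2, I, Pow(13, Rational(1, 2))) ≈ Mul(7.2111, I)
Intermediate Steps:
c = Rational(-17, 4) (c = Mul(Rational(-1, 4), 17) = Rational(-17, 4) ≈ -4.2500)
Function('n')(X, Q) = 0 (Function('n')(X, Q) = Add(-5, Mul(-1, -5)) = Add(-5, 5) = 0)
Function('a')(O, C) = Pow(C, 2) (Function('a')(O, C) = Pow(Add(C, 0), 2) = Pow(C, 2))
Pow(Add(Function('a')(c, 3), Add(Add(Function('y')(-2), -26), -29)), Rational(1, 2)) = Pow(Add(Pow(3, 2), Add(Add(-6, -26), -29)), Rational(1, 2)) = Pow(Add(9, Add(-32, -29)), Rational(1, 2)) = Pow(Add(9, -61), Rational(1, 2)) = Pow(-52, Rational(1, 2)) = Mul(2, I, Pow(13, Rational(1, 2)))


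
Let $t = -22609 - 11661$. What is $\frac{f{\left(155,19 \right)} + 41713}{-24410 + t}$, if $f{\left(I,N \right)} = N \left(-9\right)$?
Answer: $- \frac{20771}{29340} \approx -0.70794$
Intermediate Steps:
$f{\left(I,N \right)} = - 9 N$
$t = -34270$
$\frac{f{\left(155,19 \right)} + 41713}{-24410 + t} = \frac{\left(-9\right) 19 + 41713}{-24410 - 34270} = \frac{-171 + 41713}{-58680} = 41542 \left(- \frac{1}{58680}\right) = - \frac{20771}{29340}$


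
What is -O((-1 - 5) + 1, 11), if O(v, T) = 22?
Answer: -22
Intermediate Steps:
-O((-1 - 5) + 1, 11) = -1*22 = -22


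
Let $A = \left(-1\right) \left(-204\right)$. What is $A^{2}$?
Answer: $41616$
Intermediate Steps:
$A = 204$
$A^{2} = 204^{2} = 41616$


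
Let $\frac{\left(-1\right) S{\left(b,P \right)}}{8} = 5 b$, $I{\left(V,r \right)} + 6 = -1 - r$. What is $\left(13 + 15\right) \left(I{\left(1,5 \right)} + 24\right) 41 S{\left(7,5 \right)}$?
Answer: $-3857280$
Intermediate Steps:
$I{\left(V,r \right)} = -7 - r$ ($I{\left(V,r \right)} = -6 - \left(1 + r\right) = -7 - r$)
$S{\left(b,P \right)} = - 40 b$ ($S{\left(b,P \right)} = - 8 \cdot 5 b = - 40 b$)
$\left(13 + 15\right) \left(I{\left(1,5 \right)} + 24\right) 41 S{\left(7,5 \right)} = \left(13 + 15\right) \left(\left(-7 - 5\right) + 24\right) 41 \left(\left(-40\right) 7\right) = 28 \left(\left(-7 - 5\right) + 24\right) 41 \left(-280\right) = 28 \left(-12 + 24\right) 41 \left(-280\right) = 28 \cdot 12 \cdot 41 \left(-280\right) = 336 \cdot 41 \left(-280\right) = 13776 \left(-280\right) = -3857280$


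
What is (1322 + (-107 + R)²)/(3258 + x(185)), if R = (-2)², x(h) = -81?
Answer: 3977/1059 ≈ 3.7554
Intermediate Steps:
R = 4
(1322 + (-107 + R)²)/(3258 + x(185)) = (1322 + (-107 + 4)²)/(3258 - 81) = (1322 + (-103)²)/3177 = (1322 + 10609)*(1/3177) = 11931*(1/3177) = 3977/1059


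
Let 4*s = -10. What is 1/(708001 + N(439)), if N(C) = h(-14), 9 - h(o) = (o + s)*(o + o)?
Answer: 1/707548 ≈ 1.4133e-6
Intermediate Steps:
s = -5/2 (s = (1/4)*(-10) = -5/2 ≈ -2.5000)
h(o) = 9 - 2*o*(-5/2 + o) (h(o) = 9 - (o - 5/2)*(o + o) = 9 - (-5/2 + o)*2*o = 9 - 2*o*(-5/2 + o))
N(C) = -453 (N(C) = 9 - 2*(-14)**2 + 5*(-14) = 9 - 2*196 - 70 = 9 - 392 - 70 = -453)
1/(708001 + N(439)) = 1/(708001 - 453) = 1/707548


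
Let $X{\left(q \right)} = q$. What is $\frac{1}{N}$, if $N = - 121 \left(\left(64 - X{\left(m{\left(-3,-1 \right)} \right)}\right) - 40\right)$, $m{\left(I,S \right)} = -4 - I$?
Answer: $- \frac{1}{3025} \approx -0.00033058$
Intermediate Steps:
$N = -3025$ ($N = - 121 \left(\left(64 - \left(-4 - -3\right)\right) - 40\right) = - 121 \left(\left(64 - \left(-4 + 3\right)\right) - 40\right) = - 121 \left(\left(64 - -1\right) - 40\right) = - 121 \left(\left(64 + 1\right) - 40\right) = - 121 \left(65 - 40\right) = \left(-121\right) 25 = -3025$)
$\frac{1}{N} = \frac{1}{-3025} = - \frac{1}{3025}$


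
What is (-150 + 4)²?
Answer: 21316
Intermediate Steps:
(-150 + 4)² = (-146)² = 21316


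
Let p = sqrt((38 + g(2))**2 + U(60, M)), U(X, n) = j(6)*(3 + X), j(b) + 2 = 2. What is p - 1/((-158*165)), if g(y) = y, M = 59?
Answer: 1042801/26070 ≈ 40.000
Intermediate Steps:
j(b) = 0 (j(b) = -2 + 2 = 0)
U(X, n) = 0 (U(X, n) = 0*(3 + X) = 0)
p = 40 (p = sqrt((38 + 2)**2 + 0) = sqrt(40**2 + 0) = sqrt(1600 + 0) = sqrt(1600) = 40)
p - 1/((-158*165)) = 40 - 1/((-158*165)) = 40 - 1/(-26070) = 40 - 1*(-1/26070) = 40 + 1/26070 = 1042801/26070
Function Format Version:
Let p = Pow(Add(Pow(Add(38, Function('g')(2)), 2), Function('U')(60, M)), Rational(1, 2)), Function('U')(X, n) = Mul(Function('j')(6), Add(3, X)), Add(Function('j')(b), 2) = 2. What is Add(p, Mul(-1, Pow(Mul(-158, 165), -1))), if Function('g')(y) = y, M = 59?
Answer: Rational(1042801, 26070) ≈ 40.000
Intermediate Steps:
Function('j')(b) = 0 (Function('j')(b) = Add(-2, 2) = 0)
Function('U')(X, n) = 0 (Function('U')(X, n) = Mul(0, Add(3, X)) = 0)
p = 40 (p = Pow(Add(Pow(Add(38, 2), 2), 0), Rational(1, 2)) = Pow(Add(Pow(40, 2), 0), Rational(1, 2)) = Pow(Add(1600, 0), Rational(1, 2)) = Pow(1600, Rational(1, 2)) = 40)
Add(p, Mul(-1, Pow(Mul(-158, 165), -1))) = Add(40, Mul(-1, Pow(Mul(-158, 165), -1))) = Add(40, Mul(-1, Pow(-26070, -1))) = Add(40, Mul(-1, Rational(-1, 26070))) = Add(40, Rational(1, 26070)) = Rational(1042801, 26070)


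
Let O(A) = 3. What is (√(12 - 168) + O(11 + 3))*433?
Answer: 1299 + 866*I*√39 ≈ 1299.0 + 5408.2*I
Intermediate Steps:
(√(12 - 168) + O(11 + 3))*433 = (√(12 - 168) + 3)*433 = (√(-156) + 3)*433 = (2*I*√39 + 3)*433 = (3 + 2*I*√39)*433 = 1299 + 866*I*√39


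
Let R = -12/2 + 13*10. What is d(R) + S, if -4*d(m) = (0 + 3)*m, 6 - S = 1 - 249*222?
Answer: 55190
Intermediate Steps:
R = 124 (R = -12*½ + 130 = -6 + 130 = 124)
S = 55283 (S = 6 - (1 - 249*222) = 6 - (1 - 55278) = 6 - 1*(-55277) = 6 + 55277 = 55283)
d(m) = -3*m/4 (d(m) = -(0 + 3)*m/4 = -3*m/4)
d(R) + S = -¾*124 + 55283 = -93 + 55283 = 55190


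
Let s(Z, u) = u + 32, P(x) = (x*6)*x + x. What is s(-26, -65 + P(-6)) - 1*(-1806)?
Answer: 1983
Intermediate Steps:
P(x) = x + 6*x² (P(x) = (6*x)*x + x = 6*x² + x = x + 6*x²)
s(Z, u) = 32 + u
s(-26, -65 + P(-6)) - 1*(-1806) = (32 + (-65 - 6*(1 + 6*(-6)))) - 1*(-1806) = (32 + (-65 - 6*(1 - 36))) + 1806 = (32 + (-65 - 6*(-35))) + 1806 = (32 + (-65 + 210)) + 1806 = (32 + 145) + 1806 = 177 + 1806 = 1983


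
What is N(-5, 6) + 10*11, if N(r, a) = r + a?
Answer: 111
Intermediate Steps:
N(r, a) = a + r
N(-5, 6) + 10*11 = (6 - 5) + 10*11 = 1 + 110 = 111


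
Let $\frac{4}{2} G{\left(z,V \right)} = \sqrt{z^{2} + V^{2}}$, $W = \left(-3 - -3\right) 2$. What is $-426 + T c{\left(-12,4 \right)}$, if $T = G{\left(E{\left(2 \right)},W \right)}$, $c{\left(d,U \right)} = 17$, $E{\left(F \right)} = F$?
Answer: $-409$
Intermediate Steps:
$W = 0$ ($W = \left(-3 + 3\right) 2 = 0 \cdot 2 = 0$)
$G{\left(z,V \right)} = \frac{\sqrt{V^{2} + z^{2}}}{2}$ ($G{\left(z,V \right)} = \frac{\sqrt{z^{2} + V^{2}}}{2} = \frac{\sqrt{V^{2} + z^{2}}}{2}$)
$T = 1$ ($T = \frac{\sqrt{0^{2} + 2^{2}}}{2} = \frac{\sqrt{0 + 4}}{2} = \frac{\sqrt{4}}{2} = \frac{1}{2} \cdot 2 = 1$)
$-426 + T c{\left(-12,4 \right)} = -426 + 1 \cdot 17 = -426 + 17 = -409$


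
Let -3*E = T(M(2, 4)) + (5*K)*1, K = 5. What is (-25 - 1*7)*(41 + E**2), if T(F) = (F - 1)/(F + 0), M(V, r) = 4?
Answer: -33026/9 ≈ -3669.6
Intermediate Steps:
T(F) = (-1 + F)/F
E = -103/12 (E = -((-1 + 4)/4 + (5*5)*1)/3 = -((1/4)*3 + 25*1)/3 = -(3/4 + 25)/3 = -1/3*103/4 = -103/12 ≈ -8.5833)
(-25 - 1*7)*(41 + E**2) = (-25 - 1*7)*(41 + (-103/12)**2) = (-25 - 7)*(41 + 10609/144) = -32*16513/144 = -33026/9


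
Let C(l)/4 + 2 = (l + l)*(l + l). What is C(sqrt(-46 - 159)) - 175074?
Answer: -178362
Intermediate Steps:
C(l) = -8 + 16*l**2 (C(l) = -8 + 4*((l + l)*(l + l)) = -8 + 4*((2*l)*(2*l)) = -8 + 4*(4*l**2) = -8 + 16*l**2)
C(sqrt(-46 - 159)) - 175074 = (-8 + 16*(sqrt(-46 - 159))**2) - 175074 = (-8 + 16*(sqrt(-205))**2) - 175074 = (-8 + 16*(I*sqrt(205))**2) - 175074 = (-8 + 16*(-205)) - 175074 = (-8 - 3280) - 175074 = -3288 - 175074 = -178362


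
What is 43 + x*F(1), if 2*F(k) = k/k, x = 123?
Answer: 209/2 ≈ 104.50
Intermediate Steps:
F(k) = ½ (F(k) = (k/k)/2 = (½)*1 = ½)
43 + x*F(1) = 43 + 123*(½) = 43 + 123/2 = 209/2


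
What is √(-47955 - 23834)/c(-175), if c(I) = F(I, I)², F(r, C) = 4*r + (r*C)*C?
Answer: I*√71789/28730404005625 ≈ 9.3258e-12*I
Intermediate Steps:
F(r, C) = 4*r + r*C² (F(r, C) = 4*r + (C*r)*C = 4*r + r*C²)
c(I) = I²*(4 + I²)² (c(I) = (I*(4 + I²))² = I²*(4 + I²)²)
√(-47955 - 23834)/c(-175) = √(-47955 - 23834)/(((-175)²*(4 + (-175)²)²)) = √(-71789)/((30625*(4 + 30625)²)) = (I*√71789)/((30625*30629²)) = (I*√71789)/((30625*938135641)) = (I*√71789)/28730404005625 = (I*√71789)*(1/28730404005625) = I*√71789/28730404005625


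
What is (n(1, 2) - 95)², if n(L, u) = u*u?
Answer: 8281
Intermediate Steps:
n(L, u) = u²
(n(1, 2) - 95)² = (2² - 95)² = (4 - 95)² = (-91)² = 8281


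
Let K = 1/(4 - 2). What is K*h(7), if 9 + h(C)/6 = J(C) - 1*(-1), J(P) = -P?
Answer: -45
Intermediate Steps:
h(C) = -48 - 6*C (h(C) = -54 + 6*(-C - 1*(-1)) = -54 + 6*(-C + 1) = -54 + 6*(1 - C) = -54 + (6 - 6*C) = -48 - 6*C)
K = 1/2 ≈ 0.50000
K*h(7) = (-48 - 6*7)/2 = (-48 - 42)/2 = (1/2)*(-90) = -45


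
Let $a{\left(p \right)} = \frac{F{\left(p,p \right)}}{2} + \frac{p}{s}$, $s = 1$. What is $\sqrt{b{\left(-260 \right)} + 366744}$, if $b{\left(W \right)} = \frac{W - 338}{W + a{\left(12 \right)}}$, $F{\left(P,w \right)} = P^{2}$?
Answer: $\frac{\sqrt{710022962}}{44} \approx 605.6$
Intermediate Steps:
$a{\left(p \right)} = p + \frac{p^{2}}{2}$ ($a{\left(p \right)} = \frac{p^{2}}{2} + \frac{p}{1} = p^{2} \cdot \frac{1}{2} + p 1 = \frac{p^{2}}{2} + p = p + \frac{p^{2}}{2}$)
$b{\left(W \right)} = \frac{-338 + W}{84 + W}$ ($b{\left(W \right)} = \frac{W - 338}{W + \frac{1}{2} \cdot 12 \left(2 + 12\right)} = \frac{-338 + W}{W + \frac{1}{2} \cdot 12 \cdot 14} = \frac{-338 + W}{W + 84} = \frac{-338 + W}{84 + W}$)
$\sqrt{b{\left(-260 \right)} + 366744} = \sqrt{\frac{-338 - 260}{84 - 260} + 366744} = \sqrt{\frac{1}{-176} \left(-598\right) + 366744} = \sqrt{\left(- \frac{1}{176}\right) \left(-598\right) + 366744} = \sqrt{\frac{299}{88} + 366744} = \sqrt{\frac{32273771}{88}} = \frac{\sqrt{710022962}}{44}$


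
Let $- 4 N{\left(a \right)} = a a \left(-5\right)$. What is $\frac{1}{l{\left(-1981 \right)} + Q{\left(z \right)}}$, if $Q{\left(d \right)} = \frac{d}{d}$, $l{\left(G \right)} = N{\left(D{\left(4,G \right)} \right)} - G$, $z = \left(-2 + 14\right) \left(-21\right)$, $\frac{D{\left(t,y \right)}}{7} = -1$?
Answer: $\frac{4}{8173} \approx 0.00048942$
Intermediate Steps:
$D{\left(t,y \right)} = -7$ ($D{\left(t,y \right)} = 7 \left(-1\right) = -7$)
$N{\left(a \right)} = \frac{5 a^{2}}{4}$ ($N{\left(a \right)} = - \frac{a a \left(-5\right)}{4} = - \frac{a^{2} \left(-5\right)}{4} = - \frac{\left(-5\right) a^{2}}{4} = \frac{5 a^{2}}{4}$)
$z = -252$ ($z = 12 \left(-21\right) = -252$)
$l{\left(G \right)} = \frac{245}{4} - G$ ($l{\left(G \right)} = \frac{5 \left(-7\right)^{2}}{4} - G = \frac{5}{4} \cdot 49 - G = \frac{245}{4} - G$)
$Q{\left(d \right)} = 1$
$\frac{1}{l{\left(-1981 \right)} + Q{\left(z \right)}} = \frac{1}{\left(\frac{245}{4} - -1981\right) + 1} = \frac{1}{\left(\frac{245}{4} + 1981\right) + 1} = \frac{1}{\frac{8169}{4} + 1} = \frac{1}{\frac{8173}{4}} = \frac{4}{8173}$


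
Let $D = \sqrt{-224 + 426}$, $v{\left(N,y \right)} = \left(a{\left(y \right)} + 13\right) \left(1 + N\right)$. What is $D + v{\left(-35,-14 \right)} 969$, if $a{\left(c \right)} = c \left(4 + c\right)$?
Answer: $-5040738 + \sqrt{202} \approx -5.0407 \cdot 10^{6}$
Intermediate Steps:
$v{\left(N,y \right)} = \left(1 + N\right) \left(13 + y \left(4 + y\right)\right)$ ($v{\left(N,y \right)} = \left(y \left(4 + y\right) + 13\right) \left(1 + N\right) = \left(13 + y \left(4 + y\right)\right) \left(1 + N\right) = \left(1 + N\right) \left(13 + y \left(4 + y\right)\right)$)
$D = \sqrt{202} \approx 14.213$
$D + v{\left(-35,-14 \right)} 969 = \sqrt{202} + \left(13 + 13 \left(-35\right) - 14 \left(4 - 14\right) - - 490 \left(4 - 14\right)\right) 969 = \sqrt{202} + \left(13 - 455 - -140 - \left(-490\right) \left(-10\right)\right) 969 = \sqrt{202} + \left(13 - 455 + 140 - 4900\right) 969 = \sqrt{202} - 5040738 = -5040738 + \sqrt{202}$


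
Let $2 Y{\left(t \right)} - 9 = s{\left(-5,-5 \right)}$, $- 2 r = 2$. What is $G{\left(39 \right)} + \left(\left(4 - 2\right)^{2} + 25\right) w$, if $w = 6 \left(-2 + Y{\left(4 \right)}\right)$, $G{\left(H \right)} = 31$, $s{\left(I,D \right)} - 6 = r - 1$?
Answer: $814$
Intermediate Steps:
$r = -1$ ($r = \left(- \frac{1}{2}\right) 2 = -1$)
$s{\left(I,D \right)} = 4$ ($s{\left(I,D \right)} = 6 - 2 = 4$)
$Y{\left(t \right)} = \frac{13}{2}$ ($Y{\left(t \right)} = \frac{9}{2} + \frac{1}{2} \cdot 4 = \frac{9}{2} + 2 = \frac{13}{2}$)
$w = 27$ ($w = 6 \left(-2 + \frac{13}{2}\right) = 6 \cdot \frac{9}{2} = 27$)
$G{\left(39 \right)} + \left(\left(4 - 2\right)^{2} + 25\right) w = 31 + \left(\left(4 - 2\right)^{2} + 25\right) 27 = 31 + \left(2^{2} + 25\right) 27 = 31 + \left(4 + 25\right) 27 = 31 + 29 \cdot 27 = 31 + 783 = 814$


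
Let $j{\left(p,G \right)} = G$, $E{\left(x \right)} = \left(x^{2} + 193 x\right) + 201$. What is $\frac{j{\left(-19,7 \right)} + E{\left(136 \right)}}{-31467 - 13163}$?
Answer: $- \frac{22476}{22315} \approx -1.0072$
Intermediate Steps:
$E{\left(x \right)} = 201 + x^{2} + 193 x$
$\frac{j{\left(-19,7 \right)} + E{\left(136 \right)}}{-31467 - 13163} = \frac{7 + \left(201 + 136^{2} + 193 \cdot 136\right)}{-31467 - 13163} = \frac{7 + \left(201 + 18496 + 26248\right)}{-44630} = \left(7 + 44945\right) \left(- \frac{1}{44630}\right) = 44952 \left(- \frac{1}{44630}\right) = - \frac{22476}{22315}$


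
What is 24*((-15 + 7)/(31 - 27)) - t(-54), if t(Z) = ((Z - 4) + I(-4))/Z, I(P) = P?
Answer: -1327/27 ≈ -49.148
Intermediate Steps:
t(Z) = (-8 + Z)/Z (t(Z) = ((Z - 4) - 4)/Z = ((-4 + Z) - 4)/Z = (-8 + Z)/Z)
24*((-15 + 7)/(31 - 27)) - t(-54) = 24*((-15 + 7)/(31 - 27)) - (-8 - 54)/(-54) = 24*(-8/4) - (-1)*(-62)/54 = 24*(-8*1/4) - 1*31/27 = 24*(-2) - 31/27 = -48 - 31/27 = -1327/27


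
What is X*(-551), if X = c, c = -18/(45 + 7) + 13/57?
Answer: 5075/78 ≈ 65.064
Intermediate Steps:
c = -175/1482 (c = -18/52 + 13*(1/57) = -18*1/52 + 13/57 = -9/26 + 13/57 = -175/1482 ≈ -0.11808)
X = -175/1482 ≈ -0.11808
X*(-551) = -175/1482*(-551) = 5075/78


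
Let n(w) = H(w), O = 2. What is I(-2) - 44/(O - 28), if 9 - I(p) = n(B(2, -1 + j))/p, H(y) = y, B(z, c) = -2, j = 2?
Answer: 126/13 ≈ 9.6923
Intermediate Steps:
n(w) = w
I(p) = 9 + 2/p (I(p) = 9 - (-2)/p = 9 + 2/p)
I(-2) - 44/(O - 28) = (9 + 2/(-2)) - 44/(2 - 28) = (9 + 2*(-1/2)) - 44/(-26) = (9 - 1) - 44*(-1/26) = 8 + 22/13 = 126/13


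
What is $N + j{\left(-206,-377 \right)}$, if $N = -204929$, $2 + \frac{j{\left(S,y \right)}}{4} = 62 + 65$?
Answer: $-204429$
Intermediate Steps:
$j{\left(S,y \right)} = 500$ ($j{\left(S,y \right)} = -8 + 4 \left(62 + 65\right) = -8 + 4 \cdot 127 = -8 + 508 = 500$)
$N + j{\left(-206,-377 \right)} = -204929 + 500 = -204429$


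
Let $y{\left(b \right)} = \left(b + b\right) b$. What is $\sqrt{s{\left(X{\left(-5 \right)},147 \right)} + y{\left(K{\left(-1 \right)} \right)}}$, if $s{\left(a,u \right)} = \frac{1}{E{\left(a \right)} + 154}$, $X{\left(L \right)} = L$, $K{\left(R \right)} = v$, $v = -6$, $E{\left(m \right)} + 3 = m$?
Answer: $\frac{\sqrt{1534898}}{146} \approx 8.4857$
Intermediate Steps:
$E{\left(m \right)} = -3 + m$
$K{\left(R \right)} = -6$
$y{\left(b \right)} = 2 b^{2}$ ($y{\left(b \right)} = 2 b b = 2 b^{2}$)
$s{\left(a,u \right)} = \frac{1}{151 + a}$ ($s{\left(a,u \right)} = \frac{1}{\left(-3 + a\right) + 154} = \frac{1}{151 + a}$)
$\sqrt{s{\left(X{\left(-5 \right)},147 \right)} + y{\left(K{\left(-1 \right)} \right)}} = \sqrt{\frac{1}{151 - 5} + 2 \left(-6\right)^{2}} = \sqrt{\frac{1}{146} + 2 \cdot 36} = \sqrt{\frac{1}{146} + 72} = \sqrt{\frac{10513}{146}} = \frac{\sqrt{1534898}}{146}$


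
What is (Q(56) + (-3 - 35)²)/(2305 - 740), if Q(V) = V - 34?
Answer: 1466/1565 ≈ 0.93674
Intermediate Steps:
Q(V) = -34 + V
(Q(56) + (-3 - 35)²)/(2305 - 740) = ((-34 + 56) + (-3 - 35)²)/(2305 - 740) = (22 + (-38)²)/1565 = (22 + 1444)*(1/1565) = 1466*(1/1565) = 1466/1565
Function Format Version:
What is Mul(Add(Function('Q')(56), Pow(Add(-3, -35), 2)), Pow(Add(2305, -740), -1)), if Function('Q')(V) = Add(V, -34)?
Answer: Rational(1466, 1565) ≈ 0.93674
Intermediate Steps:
Function('Q')(V) = Add(-34, V)
Mul(Add(Function('Q')(56), Pow(Add(-3, -35), 2)), Pow(Add(2305, -740), -1)) = Mul(Add(Add(-34, 56), Pow(Add(-3, -35), 2)), Pow(Add(2305, -740), -1)) = Mul(Add(22, Pow(-38, 2)), Pow(1565, -1)) = Mul(Add(22, 1444), Rational(1, 1565)) = Mul(1466, Rational(1, 1565)) = Rational(1466, 1565)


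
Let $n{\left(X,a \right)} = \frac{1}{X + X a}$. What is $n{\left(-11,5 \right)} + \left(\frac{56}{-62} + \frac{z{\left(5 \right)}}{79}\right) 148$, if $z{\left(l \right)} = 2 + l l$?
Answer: $- \frac{13433449}{161634} \approx -83.11$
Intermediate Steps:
$z{\left(l \right)} = 2 + l^{2}$
$n{\left(-11,5 \right)} + \left(\frac{56}{-62} + \frac{z{\left(5 \right)}}{79}\right) 148 = \frac{1}{\left(-11\right) \left(1 + 5\right)} + \left(\frac{56}{-62} + \frac{2 + 5^{2}}{79}\right) 148 = - \frac{1}{11 \cdot 6} + \left(56 \left(- \frac{1}{62}\right) + \left(2 + 25\right) \frac{1}{79}\right) 148 = \left(- \frac{1}{11}\right) \frac{1}{6} + \left(- \frac{28}{31} + 27 \cdot \frac{1}{79}\right) 148 = - \frac{1}{66} + \left(- \frac{28}{31} + \frac{27}{79}\right) 148 = - \frac{1}{66} - \frac{203500}{2449} = - \frac{13433449}{161634}$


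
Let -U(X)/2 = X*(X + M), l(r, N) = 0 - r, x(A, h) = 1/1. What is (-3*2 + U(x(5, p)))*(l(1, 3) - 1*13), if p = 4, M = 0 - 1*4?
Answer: 0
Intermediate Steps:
M = -4 (M = 0 - 4 = -4)
x(A, h) = 1
l(r, N) = -r
U(X) = -2*X*(-4 + X) (U(X) = -2*X*(X - 4) = -2*X*(-4 + X))
(-3*2 + U(x(5, p)))*(l(1, 3) - 1*13) = (-3*2 + 2*1*(4 - 1*1))*(-1*1 - 1*13) = (-6 + 2*1*(4 - 1))*(-1 - 13) = (-6 + 2*1*3)*(-14) = (-6 + 6)*(-14) = 0*(-14) = 0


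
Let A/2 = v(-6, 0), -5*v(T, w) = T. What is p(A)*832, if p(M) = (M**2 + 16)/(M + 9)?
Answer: 452608/285 ≈ 1588.1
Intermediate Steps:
v(T, w) = -T/5
A = 12/5 (A = 2*(-1/5*(-6)) = 2*(6/5) = 12/5 ≈ 2.4000)
p(M) = (16 + M**2)/(9 + M)
p(A)*832 = ((16 + (12/5)**2)/(9 + 12/5))*832 = ((16 + 144/25)/(57/5))*832 = ((5/57)*(544/25))*832 = (544/285)*832 = 452608/285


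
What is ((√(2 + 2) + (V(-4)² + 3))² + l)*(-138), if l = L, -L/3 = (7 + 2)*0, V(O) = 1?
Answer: -4968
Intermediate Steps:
L = 0 (L = -3*(7 + 2)*0 = -27*0 = -3*0 = 0)
l = 0
((√(2 + 2) + (V(-4)² + 3))² + l)*(-138) = ((√(2 + 2) + (1² + 3))² + 0)*(-138) = ((√4 + (1 + 3))² + 0)*(-138) = ((2 + 4)² + 0)*(-138) = (6² + 0)*(-138) = (36 + 0)*(-138) = 36*(-138) = -4968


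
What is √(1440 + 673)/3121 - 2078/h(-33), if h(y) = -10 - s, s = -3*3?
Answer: 2078 + √2113/3121 ≈ 2078.0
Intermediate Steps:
s = -9
h(y) = -1 (h(y) = -10 - 1*(-9) = -10 + 9 = -1)
√(1440 + 673)/3121 - 2078/h(-33) = √(1440 + 673)/3121 - 2078/(-1) = √2113*(1/3121) - 2078*(-1) = √2113/3121 + 2078 = 2078 + √2113/3121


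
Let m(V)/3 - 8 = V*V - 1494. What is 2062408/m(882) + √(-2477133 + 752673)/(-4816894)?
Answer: 1031204/1164657 - I*√431115/2408447 ≈ 0.88541 - 0.00027262*I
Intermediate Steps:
m(V) = -4458 + 3*V² (m(V) = 24 + 3*(V*V - 1494) = 24 + 3*(V² - 1494) = 24 + 3*(-1494 + V²) = 24 + (-4482 + 3*V²) = -4458 + 3*V²)
2062408/m(882) + √(-2477133 + 752673)/(-4816894) = 2062408/(-4458 + 3*882²) + √(-2477133 + 752673)/(-4816894) = 2062408/(-4458 + 3*777924) + √(-1724460)*(-1/4816894) = 2062408/(-4458 + 2333772) + (2*I*√431115)*(-1/4816894) = 2062408/2329314 - I*√431115/2408447 = 2062408*(1/2329314) - I*√431115/2408447 = 1031204/1164657 - I*√431115/2408447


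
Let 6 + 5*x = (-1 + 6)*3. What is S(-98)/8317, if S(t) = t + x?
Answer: -481/41585 ≈ -0.011567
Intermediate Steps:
x = 9/5 (x = -6/5 + ((-1 + 6)*3)/5 = -6/5 + (5*3)/5 = -6/5 + (⅕)*15 = -6/5 + 3 = 9/5 ≈ 1.8000)
S(t) = 9/5 + t (S(t) = t + 9/5 = 9/5 + t)
S(-98)/8317 = (9/5 - 98)/8317 = -481/5*1/8317 = -481/41585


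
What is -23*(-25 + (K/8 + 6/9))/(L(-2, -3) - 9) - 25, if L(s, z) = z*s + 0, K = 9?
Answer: -14611/72 ≈ -202.93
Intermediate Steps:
L(s, z) = s*z (L(s, z) = s*z + 0 = s*z)
-23*(-25 + (K/8 + 6/9))/(L(-2, -3) - 9) - 25 = -23*(-25 + (9/8 + 6/9))/(-2*(-3) - 9) - 25 = -23*(-25 + (9*(1/8) + 6*(1/9)))/(6 - 9) - 25 = -23*(-25 + (9/8 + 2/3))/(-3) - 25 = -23*(-25 + 43/24)*(-1)/3 - 25 = -(-12811)*(-1)/(24*3) - 25 = -23*557/72 - 25 = -12811/72 - 25 = -14611/72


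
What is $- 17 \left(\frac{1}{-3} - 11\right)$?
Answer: $\frac{578}{3} \approx 192.67$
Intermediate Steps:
$- 17 \left(\frac{1}{-3} - 11\right) = - 17 \left(- \frac{1}{3} - 11\right) = \left(-17\right) \left(- \frac{34}{3}\right) = \frac{578}{3}$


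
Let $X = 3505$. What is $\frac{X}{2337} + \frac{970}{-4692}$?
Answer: $\frac{2363095}{1827534} \approx 1.2931$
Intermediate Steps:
$\frac{X}{2337} + \frac{970}{-4692} = \frac{3505}{2337} + \frac{970}{-4692} = 3505 \cdot \frac{1}{2337} + 970 \left(- \frac{1}{4692}\right) = \frac{3505}{2337} - \frac{485}{2346} = \frac{2363095}{1827534}$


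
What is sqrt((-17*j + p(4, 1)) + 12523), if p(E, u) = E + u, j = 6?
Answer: sqrt(12426) ≈ 111.47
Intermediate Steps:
sqrt((-17*j + p(4, 1)) + 12523) = sqrt((-17*6 + (4 + 1)) + 12523) = sqrt((-102 + 5) + 12523) = sqrt(-97 + 12523) = sqrt(12426)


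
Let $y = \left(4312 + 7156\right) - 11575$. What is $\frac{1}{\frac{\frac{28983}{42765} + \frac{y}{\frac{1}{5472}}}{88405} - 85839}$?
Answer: $- \frac{1260213275}{108183793662584} \approx -1.1649 \cdot 10^{-5}$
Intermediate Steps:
$y = -107$ ($y = 11468 - 11575 = -107$)
$\frac{1}{\frac{\frac{28983}{42765} + \frac{y}{\frac{1}{5472}}}{88405} - 85839} = \frac{1}{\frac{\frac{28983}{42765} - \frac{107}{\frac{1}{5472}}}{88405} - 85839} = \frac{1}{\left(28983 \cdot \frac{1}{42765} - 107 \frac{1}{\frac{1}{5472}}\right) \frac{1}{88405} - 85839} = \frac{1}{\left(\frac{9661}{14255} - 585504\right) \frac{1}{88405} - 85839} = \frac{1}{\left(- \frac{8346349859}{14255}\right) \frac{1}{88405} - 85839} = \frac{1}{- \frac{8346349859}{1260213275} - 85839} = \frac{1}{- \frac{108183793662584}{1260213275}} = - \frac{1260213275}{108183793662584}$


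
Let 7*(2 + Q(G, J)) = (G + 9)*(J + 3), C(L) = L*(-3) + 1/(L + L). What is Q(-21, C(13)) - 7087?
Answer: -639489/91 ≈ -7027.4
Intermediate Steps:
C(L) = 1/(2*L) - 3*L (C(L) = -3*L + 1/(2*L) = 1/(2*L) - 3*L)
Q(G, J) = -2 + (3 + J)*(9 + G)/7 (Q(G, J) = -2 + ((G + 9)*(J + 3))/7 = -2 + ((9 + G)*(3 + J))/7 = -2 + ((3 + J)*(9 + G))/7 = -2 + (3 + J)*(9 + G)/7)
Q(-21, C(13)) - 7087 = (13/7 + (3/7)*(-21) + 9*((½)/13 - 3*13)/7 + (⅐)*(-21)*((½)/13 - 3*13)) - 7087 = (13/7 - 9 + 9*((½)*(1/13) - 39)/7 + (⅐)*(-21)*((½)*(1/13) - 39)) - 7087 = (13/7 - 9 + 9*(1/26 - 39)/7 + (⅐)*(-21)*(1/26 - 39)) - 7087 = (13/7 - 9 + (9/7)*(-1013/26) + (⅐)*(-21)*(-1013/26)) - 7087 = (13/7 - 9 - 9117/182 + 3039/26) - 7087 = 5428/91 - 7087 = -639489/91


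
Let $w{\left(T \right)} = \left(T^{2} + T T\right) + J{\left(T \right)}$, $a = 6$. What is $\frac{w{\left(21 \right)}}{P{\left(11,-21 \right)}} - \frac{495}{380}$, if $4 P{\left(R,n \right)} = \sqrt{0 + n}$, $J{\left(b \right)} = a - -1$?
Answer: $- \frac{99}{76} - \frac{508 i \sqrt{21}}{3} \approx -1.3026 - 775.98 i$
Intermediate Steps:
$J{\left(b \right)} = 7$ ($J{\left(b \right)} = 6 - -1 = 6 + 1 = 7$)
$w{\left(T \right)} = 7 + 2 T^{2}$ ($w{\left(T \right)} = \left(T^{2} + T T\right) + 7 = \left(T^{2} + T^{2}\right) + 7 = 2 T^{2} + 7 = 7 + 2 T^{2}$)
$P{\left(R,n \right)} = \frac{\sqrt{n}}{4}$ ($P{\left(R,n \right)} = \frac{\sqrt{0 + n}}{4} = \frac{\sqrt{n}}{4}$)
$\frac{w{\left(21 \right)}}{P{\left(11,-21 \right)}} - \frac{495}{380} = \frac{7 + 2 \cdot 21^{2}}{\frac{1}{4} \sqrt{-21}} - \frac{495}{380} = \frac{7 + 2 \cdot 441}{\frac{1}{4} i \sqrt{21}} - \frac{99}{76} = \frac{7 + 882}{\frac{1}{4} i \sqrt{21}} - \frac{99}{76} = 889 \left(- \frac{4 i \sqrt{21}}{21}\right) - \frac{99}{76} = - \frac{508 i \sqrt{21}}{3} - \frac{99}{76} = - \frac{99}{76} - \frac{508 i \sqrt{21}}{3}$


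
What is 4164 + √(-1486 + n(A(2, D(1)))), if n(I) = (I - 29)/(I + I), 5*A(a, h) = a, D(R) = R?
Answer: 4164 + I*√6087/2 ≈ 4164.0 + 39.01*I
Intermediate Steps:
A(a, h) = a/5
n(I) = (-29 + I)/(2*I) (n(I) = (-29 + I)/((2*I)) = (-29 + I)*(1/(2*I)) = (-29 + I)/(2*I))
4164 + √(-1486 + n(A(2, D(1)))) = 4164 + √(-1486 + (-29 + (⅕)*2)/(2*(((⅕)*2)))) = 4164 + √(-1486 + (-29 + ⅖)/(2*(⅖))) = 4164 + √(-1486 + (½)*(5/2)*(-143/5)) = 4164 + √(-1486 - 143/4) = 4164 + √(-6087/4) = 4164 + I*√6087/2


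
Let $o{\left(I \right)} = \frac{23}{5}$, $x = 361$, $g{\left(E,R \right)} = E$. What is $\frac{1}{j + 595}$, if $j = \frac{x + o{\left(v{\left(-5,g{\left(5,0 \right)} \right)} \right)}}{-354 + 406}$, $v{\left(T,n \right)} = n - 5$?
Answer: $\frac{65}{39132} \approx 0.001661$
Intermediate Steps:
$v{\left(T,n \right)} = -5 + n$ ($v{\left(T,n \right)} = n - 5 = -5 + n$)
$o{\left(I \right)} = \frac{23}{5}$ ($o{\left(I \right)} = 23 \cdot \frac{1}{5} = \frac{23}{5}$)
$j = \frac{457}{65}$ ($j = \frac{361 + \frac{23}{5}}{-354 + 406} = \frac{1828}{5 \cdot 52} = \frac{1828}{5} \cdot \frac{1}{52} = \frac{457}{65} \approx 7.0308$)
$\frac{1}{j + 595} = \frac{1}{\frac{457}{65} + 595} = \frac{1}{\frac{39132}{65}} = \frac{65}{39132}$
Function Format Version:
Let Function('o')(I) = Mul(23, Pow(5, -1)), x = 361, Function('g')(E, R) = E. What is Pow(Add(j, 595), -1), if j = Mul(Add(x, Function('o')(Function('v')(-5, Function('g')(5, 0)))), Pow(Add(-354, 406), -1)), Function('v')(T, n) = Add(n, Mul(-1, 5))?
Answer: Rational(65, 39132) ≈ 0.0016610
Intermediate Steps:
Function('v')(T, n) = Add(-5, n) (Function('v')(T, n) = Add(n, -5) = Add(-5, n))
Function('o')(I) = Rational(23, 5) (Function('o')(I) = Mul(23, Rational(1, 5)) = Rational(23, 5))
j = Rational(457, 65) (j = Mul(Add(361, Rational(23, 5)), Pow(Add(-354, 406), -1)) = Mul(Rational(1828, 5), Pow(52, -1)) = Mul(Rational(1828, 5), Rational(1, 52)) = Rational(457, 65) ≈ 7.0308)
Pow(Add(j, 595), -1) = Pow(Add(Rational(457, 65), 595), -1) = Pow(Rational(39132, 65), -1) = Rational(65, 39132)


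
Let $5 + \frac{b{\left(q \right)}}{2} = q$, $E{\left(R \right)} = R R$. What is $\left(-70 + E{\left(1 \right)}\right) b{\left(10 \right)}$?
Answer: $-690$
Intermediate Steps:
$E{\left(R \right)} = R^{2}$
$b{\left(q \right)} = -10 + 2 q$
$\left(-70 + E{\left(1 \right)}\right) b{\left(10 \right)} = \left(-70 + 1^{2}\right) \left(-10 + 2 \cdot 10\right) = \left(-70 + 1\right) \left(-10 + 20\right) = \left(-69\right) 10 = -690$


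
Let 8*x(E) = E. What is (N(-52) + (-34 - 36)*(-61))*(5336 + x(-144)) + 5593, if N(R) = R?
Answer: 22436917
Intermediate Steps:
x(E) = E/8
(N(-52) + (-34 - 36)*(-61))*(5336 + x(-144)) + 5593 = (-52 + (-34 - 36)*(-61))*(5336 + (1/8)*(-144)) + 5593 = (-52 - 70*(-61))*(5336 - 18) + 5593 = (-52 + 4270)*5318 + 5593 = 4218*5318 + 5593 = 22431324 + 5593 = 22436917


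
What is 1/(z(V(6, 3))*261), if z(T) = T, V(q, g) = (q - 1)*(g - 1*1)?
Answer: 1/2610 ≈ 0.00038314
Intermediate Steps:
V(q, g) = (-1 + g)*(-1 + q) (V(q, g) = (-1 + q)*(g - 1) = (-1 + q)*(-1 + g) = (-1 + g)*(-1 + q))
1/(z(V(6, 3))*261) = 1/((1 - 1*3 - 1*6 + 3*6)*261) = 1/((1 - 3 - 6 + 18)*261) = 1/(10*261) = 1/2610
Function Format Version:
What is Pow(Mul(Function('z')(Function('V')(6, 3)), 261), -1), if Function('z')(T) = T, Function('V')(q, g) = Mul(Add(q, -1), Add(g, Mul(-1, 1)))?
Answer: Rational(1, 2610) ≈ 0.00038314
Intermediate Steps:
Function('V')(q, g) = Mul(Add(-1, g), Add(-1, q)) (Function('V')(q, g) = Mul(Add(-1, q), Add(g, -1)) = Mul(Add(-1, q), Add(-1, g)) = Mul(Add(-1, g), Add(-1, q)))
Pow(Mul(Function('z')(Function('V')(6, 3)), 261), -1) = Pow(Mul(Add(1, Mul(-1, 3), Mul(-1, 6), Mul(3, 6)), 261), -1) = Pow(Mul(Add(1, -3, -6, 18), 261), -1) = Pow(Mul(10, 261), -1) = Pow(2610, -1) = Rational(1, 2610)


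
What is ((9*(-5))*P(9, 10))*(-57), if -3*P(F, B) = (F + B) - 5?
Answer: -11970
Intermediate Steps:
P(F, B) = 5/3 - B/3 - F/3 (P(F, B) = -((F + B) - 5)/3 = -((B + F) - 5)/3 = -(-5 + B + F)/3 = 5/3 - B/3 - F/3)
((9*(-5))*P(9, 10))*(-57) = ((9*(-5))*(5/3 - ⅓*10 - ⅓*9))*(-57) = -45*(5/3 - 10/3 - 3)*(-57) = -45*(-14/3)*(-57) = 210*(-57) = -11970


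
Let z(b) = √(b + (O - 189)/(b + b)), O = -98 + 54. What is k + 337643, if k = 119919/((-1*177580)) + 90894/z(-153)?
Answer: 59958524021/177580 - 272682*I*√13090/4235 ≈ 3.3764e+5 - 7366.7*I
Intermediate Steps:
O = -44
z(b) = √(b - 233/(2*b)) (z(b) = √(b + (-44 - 189)/(b + b)) = √(b - 233*1/(2*b)) = √(b - 233/(2*b)))
k = -119919/177580 - 272682*I*√13090/4235 (k = 119919/((-1*177580)) + 90894/((√(-466/(-153) + 4*(-153))/2)) = 119919/(-177580) + 90894/((√(-466*(-1/153) - 612)/2)) = 119919*(-1/177580) + 90894/((√(466/153 - 612)/2)) = -119919/177580 + 90894/((√(-93170/153)/2)) = -119919/177580 + 90894/(((11*I*√13090/51)/2)) = -119919/177580 + 90894/((11*I*√13090/102)) = -119919/177580 + 90894*(-3*I*√13090/4235) = -119919/177580 - 272682*I*√13090/4235 ≈ -0.6753 - 7366.7*I)
k + 337643 = (-119919/177580 - 272682*I*√13090/4235) + 337643 = 59958524021/177580 - 272682*I*√13090/4235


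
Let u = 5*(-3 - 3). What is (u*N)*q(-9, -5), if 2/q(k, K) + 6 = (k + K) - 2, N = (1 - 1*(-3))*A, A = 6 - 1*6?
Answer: 0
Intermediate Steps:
A = 0 (A = 6 - 6 = 0)
u = -30 (u = 5*(-6) = -30)
N = 0 (N = (1 - 1*(-3))*0 = (1 + 3)*0 = 4*0 = 0)
q(k, K) = 2/(-8 + K + k) (q(k, K) = 2/(-6 + ((k + K) - 2)) = 2/(-6 + ((K + k) - 2)) = 2/(-6 + (-2 + K + k)) = 2/(-8 + K + k))
(u*N)*q(-9, -5) = (-30*0)*(2/(-8 - 5 - 9)) = 0*(2/(-22)) = 0*(2*(-1/22)) = 0*(-1/11) = 0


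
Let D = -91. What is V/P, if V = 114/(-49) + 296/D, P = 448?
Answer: -1777/142688 ≈ -0.012454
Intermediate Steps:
V = -3554/637 (V = 114/(-49) + 296/(-91) = 114*(-1/49) + 296*(-1/91) = -114/49 - 296/91 = -3554/637 ≈ -5.5793)
V/P = -3554/637/448 = -3554/637*1/448 = -1777/142688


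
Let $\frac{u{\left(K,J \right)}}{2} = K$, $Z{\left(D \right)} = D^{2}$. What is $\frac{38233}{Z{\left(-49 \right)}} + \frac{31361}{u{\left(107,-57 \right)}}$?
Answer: $\frac{83479623}{513814} \approx 162.47$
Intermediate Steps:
$u{\left(K,J \right)} = 2 K$
$\frac{38233}{Z{\left(-49 \right)}} + \frac{31361}{u{\left(107,-57 \right)}} = \frac{38233}{\left(-49\right)^{2}} + \frac{31361}{2 \cdot 107} = \frac{38233}{2401} + \frac{31361}{214} = \frac{83479623}{513814}$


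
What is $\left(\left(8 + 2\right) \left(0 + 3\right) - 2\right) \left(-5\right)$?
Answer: $-140$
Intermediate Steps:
$\left(\left(8 + 2\right) \left(0 + 3\right) - 2\right) \left(-5\right) = \left(10 \cdot 3 - 2\right) \left(-5\right) = \left(30 - 2\right) \left(-5\right) = 28 \left(-5\right) = -140$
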